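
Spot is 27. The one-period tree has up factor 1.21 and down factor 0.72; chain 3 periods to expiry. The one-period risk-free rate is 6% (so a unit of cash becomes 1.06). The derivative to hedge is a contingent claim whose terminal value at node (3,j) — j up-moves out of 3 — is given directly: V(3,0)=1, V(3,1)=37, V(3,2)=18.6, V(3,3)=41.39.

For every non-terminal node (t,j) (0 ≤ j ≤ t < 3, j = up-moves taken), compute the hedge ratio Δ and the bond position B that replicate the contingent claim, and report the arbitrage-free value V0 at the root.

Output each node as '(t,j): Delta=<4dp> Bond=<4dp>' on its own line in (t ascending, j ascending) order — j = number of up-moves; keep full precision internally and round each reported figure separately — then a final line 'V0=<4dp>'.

Under the risk-neutral measure, an up-move has probability p* = (R−d)/(u−d) = 0.6939 and values discount at R = 1.06.
Payoff layer (t=3): V(3,0)=1.0000, V(3,1)=37.0000, V(3,2)=18.6000, V(3,3)=41.3900
  t=2,j=0: stock 13.9968 → up 16.9361 (V=37.0000), down 10.0777 (V=1.0000). Price 24.5090; hedge Δ=5.2490, bond B=-48.9603.
  t=2,j=1: stock 23.5224 → up 28.4621 (V=18.6000), down 16.9361 (V=37.0000). Price 22.8610; hedge Δ=-1.5964, bond B=60.4120.
  t=2,j=2: stock 39.5307 → up 47.8321 (V=41.3900), down 28.4621 (V=18.6000). Price 32.4655; hedge Δ=1.1766, bond B=-14.0447.
  t=1,j=0: stock 19.4400 → up 23.5224 (V=22.8610), down 13.9968 (V=24.5090). Price 22.0429; hedge Δ=-0.1730, bond B=25.4063.
  t=1,j=1: stock 32.6700 → up 39.5307 (V=32.4655), down 23.5224 (V=22.8610). Price 27.8541; hedge Δ=0.6000, bond B=8.2530.
  t=0,j=0: stock 27.0000 → up 32.6700 (V=27.8541), down 19.4400 (V=22.0429). Price 24.5992; hedge Δ=0.4392, bond B=12.7396.
Check: Δ(0,0)·S0 + B(0,0) = 24.5992 = V0.

(0,0): Delta=0.4392 Bond=12.7396
(1,0): Delta=-0.1730 Bond=25.4063
(1,1): Delta=0.6000 Bond=8.2530
(2,0): Delta=5.2490 Bond=-48.9603
(2,1): Delta=-1.5964 Bond=60.4120
(2,2): Delta=1.1766 Bond=-14.0447
V0=24.5992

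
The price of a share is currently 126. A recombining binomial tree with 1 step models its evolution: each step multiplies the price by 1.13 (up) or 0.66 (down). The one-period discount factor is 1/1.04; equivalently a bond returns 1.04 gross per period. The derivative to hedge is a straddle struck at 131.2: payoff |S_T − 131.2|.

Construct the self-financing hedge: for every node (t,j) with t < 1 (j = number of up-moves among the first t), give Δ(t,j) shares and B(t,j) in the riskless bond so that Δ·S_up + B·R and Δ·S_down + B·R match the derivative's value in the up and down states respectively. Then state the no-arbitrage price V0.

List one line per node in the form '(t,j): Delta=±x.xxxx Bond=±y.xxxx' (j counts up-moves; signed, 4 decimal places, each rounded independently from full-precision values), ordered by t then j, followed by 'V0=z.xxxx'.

No-arbitrage ⇒ martingale measure with p* = (R−d)/(u−d) = 0.8085.
Payoff layer (t=1): V(1,0)=48.0400, V(1,1)=11.1800
(0,0): S=126.0000. Δ = (V_up−V_dn)/(S_up−S_dn) = (11.1800−48.0400)/(142.3800−83.1600) = -0.6224. V = [p*·11.1800 + (1−p*)·48.0400]/1.04 = 17.5368. B = V − Δ·S = 95.9624.
Check: Δ(0,0)·S0 + B(0,0) = 17.5368 = V0.

(0,0): Delta=-0.6224 Bond=95.9624
V0=17.5368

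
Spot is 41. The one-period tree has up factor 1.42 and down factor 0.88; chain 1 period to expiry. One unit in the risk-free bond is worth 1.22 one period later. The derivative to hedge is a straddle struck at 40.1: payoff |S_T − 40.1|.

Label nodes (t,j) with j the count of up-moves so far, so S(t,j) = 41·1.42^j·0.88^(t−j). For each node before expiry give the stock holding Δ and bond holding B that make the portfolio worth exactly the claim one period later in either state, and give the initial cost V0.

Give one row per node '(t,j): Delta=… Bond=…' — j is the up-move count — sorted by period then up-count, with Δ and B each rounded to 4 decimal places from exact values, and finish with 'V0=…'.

Risk-neutral probability p* = (R−d)/(u−d) = (1.22−0.88)/(1.42−0.88) = 0.6296.
Payoff layer (t=1): V(1,0)=4.0200, V(1,1)=18.1200
  t=0,j=0: stock 41.0000 → up 58.2200 (V=18.1200), down 36.0800 (V=4.0200). Price 10.5719; hedge Δ=0.6369, bond B=-15.5392.
Each (Δ,B) replicates both successor values, so the strategy is self-financing and V0 is arbitrage-free.

(0,0): Delta=0.6369 Bond=-15.5392
V0=10.5719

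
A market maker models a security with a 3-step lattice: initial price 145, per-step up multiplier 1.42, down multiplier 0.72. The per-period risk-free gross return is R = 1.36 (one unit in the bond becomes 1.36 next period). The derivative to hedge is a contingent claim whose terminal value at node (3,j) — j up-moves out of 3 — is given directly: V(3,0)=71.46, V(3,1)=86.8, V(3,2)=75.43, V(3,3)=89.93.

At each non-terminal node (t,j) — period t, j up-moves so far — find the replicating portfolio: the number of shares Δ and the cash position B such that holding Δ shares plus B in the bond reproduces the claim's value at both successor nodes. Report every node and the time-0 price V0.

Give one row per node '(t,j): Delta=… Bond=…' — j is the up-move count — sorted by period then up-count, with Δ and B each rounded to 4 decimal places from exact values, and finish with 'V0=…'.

Risk-neutral probability p* = (R−d)/(u−d) = (1.36−0.72)/(1.42−0.72) = 0.9143.
Payoff layer (t=3): V(3,0)=71.4600, V(3,1)=86.8000, V(3,2)=75.4300, V(3,3)=89.9300
  t=2,j=0: stock 75.1680 → up 106.7386 (V=86.8000), down 54.1210 (V=71.4600). Price 62.8567; hedge Δ=0.2915, bond B=40.9424.
  t=2,j=1: stock 148.2480 → up 210.5122 (V=75.4300), down 106.7386 (V=86.8000). Price 56.1798; hedge Δ=-0.1096, bond B=72.4227.
  t=2,j=2: stock 292.3780 → up 415.1768 (V=89.9300), down 210.5122 (V=75.4300). Price 65.2111; hedge Δ=0.0708, bond B=44.4968.
  t=1,j=0: stock 104.4000 → up 148.2480 (V=56.1798), down 75.1680 (V=62.8567). Price 41.7295; hedge Δ=-0.0914, bond B=51.2679.
  t=1,j=1: stock 205.9000 → up 292.3780 (V=65.2111), down 148.2480 (V=56.1798). Price 47.3802; hedge Δ=0.0627, bond B=34.4783.
  t=0,j=0: stock 145.0000 → up 205.9000 (V=47.3802), down 104.4000 (V=41.7295). Price 34.4822; hedge Δ=0.0557, bond B=26.4099.
Self-financing check: at every node Δ·S+B equals the discounted successor values.

(0,0): Delta=0.0557 Bond=26.4099
(1,0): Delta=-0.0914 Bond=51.2679
(1,1): Delta=0.0627 Bond=34.4783
(2,0): Delta=0.2915 Bond=40.9424
(2,1): Delta=-0.1096 Bond=72.4227
(2,2): Delta=0.0708 Bond=44.4968
V0=34.4822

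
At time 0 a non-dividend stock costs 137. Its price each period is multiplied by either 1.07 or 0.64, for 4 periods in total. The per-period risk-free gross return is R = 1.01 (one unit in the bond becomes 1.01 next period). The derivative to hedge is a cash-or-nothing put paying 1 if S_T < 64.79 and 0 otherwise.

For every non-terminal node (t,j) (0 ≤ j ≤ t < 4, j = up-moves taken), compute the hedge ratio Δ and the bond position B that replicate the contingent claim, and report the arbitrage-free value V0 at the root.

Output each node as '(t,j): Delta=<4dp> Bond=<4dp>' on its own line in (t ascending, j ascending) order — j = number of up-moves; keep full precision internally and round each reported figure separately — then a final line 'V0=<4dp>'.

(0,0): Delta=-0.0051 Bond=0.7920
(1,0): Delta=-0.0193 Bond=2.0402
(1,1): Delta=-0.0037 Bond=0.5989
(2,0): Delta=0.0000 Bond=0.9803
(2,1): Delta=-0.0211 Bond=2.2358
(2,2): Delta=-0.0020 Bond=0.3404
(3,0): Delta=0.0000 Bond=0.9901
(3,1): Delta=0.0000 Bond=0.9901
(3,2): Delta=-0.0232 Bond=2.4637
(3,3): Delta=0.0000 Bond=0.0000
V0=0.0925

The replicating-portfolio and risk-neutral prices coincide; use p* = (1.01−0.64)/(1.07−0.64) = 0.8605 for the latter.
Terminal payoffs: V(4,0)=1.0000, V(4,1)=1.0000, V(4,2)=1.0000, V(4,3)=0.0000, V(4,4)=0.0000
Node (3,0) S=35.9137: V=(p*·1.0000+(1−p*)·1.0000)/1.01=0.9901; Δ=(1.0000−1.0000)/(38.4277−22.9848)=0.0000; B=V−Δ·S=0.9901
Node (3,1) S=60.0433: V=(p*·1.0000+(1−p*)·1.0000)/1.01=0.9901; Δ=(1.0000−1.0000)/(64.2463−38.4277)=0.0000; B=V−Δ·S=0.9901
Node (3,2) S=100.3848: V=(p*·0.0000+(1−p*)·1.0000)/1.01=0.1382; Δ=(0.0000−1.0000)/(107.4118−64.2463)=-0.0232; B=V−Δ·S=2.4637
Node (3,3) S=167.8309: V=(p*·0.0000+(1−p*)·0.0000)/1.01=0.0000; Δ=(0.0000−0.0000)/(179.5791−107.4118)=0.0000; B=V−Δ·S=0.0000
Node (2,0) S=56.1152: V=(p*·0.9901+(1−p*)·0.9901)/1.01=0.9803; Δ=(0.9901−0.9901)/(60.0433−35.9137)=0.0000; B=V−Δ·S=0.9803
Node (2,1) S=93.8176: V=(p*·0.1382+(1−p*)·0.9901)/1.01=0.2545; Δ=(0.1382−0.9901)/(100.3848−60.0433)=-0.0211; B=V−Δ·S=2.2358
Node (2,2) S=156.8513: V=(p*·0.0000+(1−p*)·0.1382)/1.01=0.0191; Δ=(0.0000−0.1382)/(167.8309−100.3848)=-0.0020; B=V−Δ·S=0.3404
Node (1,0) S=87.6800: V=(p*·0.2545+(1−p*)·0.9803)/1.01=0.3522; Δ=(0.2545−0.9803)/(93.8176−56.1152)=-0.0193; B=V−Δ·S=2.0402
Node (1,1) S=146.5900: V=(p*·0.0191+(1−p*)·0.2545)/1.01=0.0514; Δ=(0.0191−0.2545)/(156.8513−93.8176)=-0.0037; B=V−Δ·S=0.5989
Node (0,0) S=137.0000: V=(p*·0.0514+(1−p*)·0.3522)/1.01=0.0925; Δ=(0.0514−0.3522)/(146.5900−87.6800)=-0.0051; B=V−Δ·S=0.7920
Check: Δ(0,0)·S0 + B(0,0) = 0.0925 = V0.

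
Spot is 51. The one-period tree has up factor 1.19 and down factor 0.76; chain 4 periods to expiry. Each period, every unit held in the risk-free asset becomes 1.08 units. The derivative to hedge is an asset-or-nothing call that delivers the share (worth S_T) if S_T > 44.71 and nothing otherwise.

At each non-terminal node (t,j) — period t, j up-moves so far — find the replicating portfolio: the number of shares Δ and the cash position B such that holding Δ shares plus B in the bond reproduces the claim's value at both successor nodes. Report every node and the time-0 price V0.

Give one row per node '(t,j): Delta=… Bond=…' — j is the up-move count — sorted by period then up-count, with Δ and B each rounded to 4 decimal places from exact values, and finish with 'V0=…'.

Under the risk-neutral measure, an up-move has probability p* = (R−d)/(u−d) = 0.7442 and values discount at R = 1.08.
Terminal values V(4,·): V(4,0)=0.0000, V(4,1)=0.0000, V(4,2)=0.0000, V(4,3)=65.3168, V(4,4)=102.2723
Node (3,0) S=22.3878: V=(p*·0.0000+(1−p*)·0.0000)/1.08=0.0000; Δ=(0.0000−0.0000)/(26.6415−17.0147)=0.0000; B=V−Δ·S=0.0000
Node (3,1) S=35.0545: V=(p*·0.0000+(1−p*)·0.0000)/1.08=0.0000; Δ=(0.0000−0.0000)/(41.7149−26.6415)=0.0000; B=V−Δ·S=0.0000
Node (3,2) S=54.8880: V=(p*·65.3168+(1−p*)·0.0000)/1.08=45.0072; Δ=(65.3168−0.0000)/(65.3168−41.7149)=2.7674; B=V−Δ·S=-106.8922
Node (3,3) S=85.9431: V=(p*·102.2723+(1−p*)·65.3168)/1.08=85.9431; Δ=(102.2723−65.3168)/(102.2723−65.3168)=1.0000; B=V−Δ·S=0.0000
Node (2,0) S=29.4576: V=(p*·0.0000+(1−p*)·0.0000)/1.08=0.0000; Δ=(0.0000−0.0000)/(35.0545−22.3878)=0.0000; B=V−Δ·S=0.0000
Node (2,1) S=46.1244: V=(p*·45.0072+(1−p*)·0.0000)/1.08=31.0127; Δ=(45.0072−0.0000)/(54.8880−35.0545)=2.2693; B=V−Δ·S=-73.6553
Node (2,2) S=72.2211: V=(p*·85.9431+(1−p*)·45.0072)/1.08=69.8807; Δ=(85.9431−45.0072)/(85.9431−54.8880)=1.3182; B=V−Δ·S=-25.3190
Node (1,0) S=38.7600: V=(p*·31.0127+(1−p*)·0.0000)/1.08=21.3697; Δ=(31.0127−0.0000)/(46.1244−29.4576)=1.8607; B=V−Δ·S=-50.7530
Node (1,1) S=60.6900: V=(p*·69.8807+(1−p*)·31.0127)/1.08=55.4979; Δ=(69.8807−31.0127)/(72.2211−46.1244)=1.4894; B=V−Δ·S=-34.8927
Node (0,0) S=51.0000: V=(p*·55.4979+(1−p*)·21.3697)/1.08=43.3032; Δ=(55.4979−21.3697)/(60.6900−38.7600)=1.5562; B=V−Δ·S=-36.0648
Root portfolio cost Δ·51+B reproduces V0=43.3032.

(0,0): Delta=1.5562 Bond=-36.0648
(1,0): Delta=1.8607 Bond=-50.7530
(1,1): Delta=1.4894 Bond=-34.8927
(2,0): Delta=0.0000 Bond=0.0000
(2,1): Delta=2.2693 Bond=-73.6553
(2,2): Delta=1.3182 Bond=-25.3190
(3,0): Delta=0.0000 Bond=0.0000
(3,1): Delta=0.0000 Bond=0.0000
(3,2): Delta=2.7674 Bond=-106.8922
(3,3): Delta=1.0000 Bond=0.0000
V0=43.3032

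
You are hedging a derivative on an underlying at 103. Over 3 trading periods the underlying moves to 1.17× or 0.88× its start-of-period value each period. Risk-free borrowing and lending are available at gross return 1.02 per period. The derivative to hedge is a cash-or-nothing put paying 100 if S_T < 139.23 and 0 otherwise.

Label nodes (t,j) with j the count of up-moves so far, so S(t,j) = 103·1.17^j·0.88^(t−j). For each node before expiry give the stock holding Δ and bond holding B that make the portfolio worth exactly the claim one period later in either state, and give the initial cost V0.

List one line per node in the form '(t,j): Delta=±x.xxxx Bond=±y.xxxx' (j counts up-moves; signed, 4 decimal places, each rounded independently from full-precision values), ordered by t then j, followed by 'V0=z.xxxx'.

(0,0): Delta=-0.7499 Bond=160.8737
(1,0): Delta=0.0000 Bond=96.1169
(1,1): Delta=-1.3543 Bond=236.9207
(2,0): Delta=0.0000 Bond=98.0392
(2,1): Delta=0.0000 Bond=98.0392
(2,2): Delta=-2.4456 Bond=395.5375
V0=83.6302

Under the risk-neutral measure, an up-move has probability p* = (R−d)/(u−d) = 0.4828 and values discount at R = 1.02.
Terminal values V(3,·): V(3,0)=100.0000, V(3,1)=100.0000, V(3,2)=100.0000, V(3,3)=0.0000
  t=2,j=0: stock 79.7632 → up 93.3229 (V=100.0000), down 70.1916 (V=100.0000). Price 98.0392; hedge Δ=0.0000, bond B=98.0392.
  t=2,j=1: stock 106.0488 → up 124.0771 (V=100.0000), down 93.3229 (V=100.0000). Price 98.0392; hedge Δ=0.0000, bond B=98.0392.
  t=2,j=2: stock 140.9967 → up 164.9661 (V=0.0000), down 124.0771 (V=100.0000). Price 50.7099; hedge Δ=-2.4456, bond B=395.5375.
  t=1,j=0: stock 90.6400 → up 106.0488 (V=98.0392), down 79.7632 (V=98.0392). Price 96.1169; hedge Δ=0.0000, bond B=96.1169.
  t=1,j=1: stock 120.5100 → up 140.9967 (V=50.7099), down 106.0488 (V=98.0392). Price 73.7163; hedge Δ=-1.3543, bond B=236.9207.
  t=0,j=0: stock 103.0000 → up 120.5100 (V=73.7163), down 90.6400 (V=96.1169). Price 83.6302; hedge Δ=-0.7499, bond B=160.8737.
Check: Δ(0,0)·S0 + B(0,0) = 83.6302 = V0.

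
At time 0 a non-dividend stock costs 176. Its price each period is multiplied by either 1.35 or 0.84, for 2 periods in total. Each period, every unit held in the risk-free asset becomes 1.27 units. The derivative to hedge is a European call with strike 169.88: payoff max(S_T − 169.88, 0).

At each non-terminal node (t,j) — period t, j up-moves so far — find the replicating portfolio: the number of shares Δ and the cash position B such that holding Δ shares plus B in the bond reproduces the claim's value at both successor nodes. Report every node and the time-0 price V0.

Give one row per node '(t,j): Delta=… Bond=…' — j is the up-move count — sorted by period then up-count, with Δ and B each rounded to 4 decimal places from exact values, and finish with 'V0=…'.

Since d<R<u, set p* = (R−d)/(u−d) = 0.8431; price each node as the discounted p*-expectation of its children.
Terminal values V(2,·): V(2,0)=0.0000, V(2,1)=29.7040, V(2,2)=150.8800
  t=1,j=0: stock 147.8400 → up 199.5840 (V=29.7040), down 124.1856 (V=0.0000). Price 19.7201; hedge Δ=0.3940, bond B=-38.5230.
  t=1,j=1: stock 237.6000 → up 320.7600 (V=150.8800), down 199.5840 (V=29.7040). Price 103.8362; hedge Δ=1.0000, bond B=-133.7638.
  t=0,j=0: stock 176.0000 → up 237.6000 (V=103.8362), down 147.8400 (V=19.7201). Price 71.3713; hedge Δ=0.9371, bond B=-93.5622.
Check: Δ(0,0)·S0 + B(0,0) = 71.3713 = V0.

(0,0): Delta=0.9371 Bond=-93.5622
(1,0): Delta=0.3940 Bond=-38.5230
(1,1): Delta=1.0000 Bond=-133.7638
V0=71.3713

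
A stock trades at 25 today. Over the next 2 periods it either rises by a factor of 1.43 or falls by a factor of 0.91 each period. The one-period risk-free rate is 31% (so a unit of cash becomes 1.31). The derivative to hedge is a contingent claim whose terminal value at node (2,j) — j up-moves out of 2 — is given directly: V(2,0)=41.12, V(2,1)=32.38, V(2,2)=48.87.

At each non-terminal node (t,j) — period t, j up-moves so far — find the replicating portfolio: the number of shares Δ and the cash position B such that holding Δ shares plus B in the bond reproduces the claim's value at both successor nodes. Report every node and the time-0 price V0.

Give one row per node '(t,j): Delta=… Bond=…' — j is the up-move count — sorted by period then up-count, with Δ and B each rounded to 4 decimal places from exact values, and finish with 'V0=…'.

No-arbitrage ⇒ martingale measure with p* = (R−d)/(u−d) = 0.7692.
Terminal values V(2,·): V(2,0)=41.1200, V(2,1)=32.3800, V(2,2)=48.8700
  t=1,j=0: stock 22.7500 → up 32.5325 (V=32.3800), down 20.7025 (V=41.1200). Price 26.2572; hedge Δ=-0.7388, bond B=43.0649.
  t=1,j=1: stock 35.7500 → up 51.1225 (V=48.8700), down 32.5325 (V=32.3800). Price 34.4005; hedge Δ=0.8870, bond B=2.6889.
  t=0,j=0: stock 25.0000 → up 35.7500 (V=34.4005), down 22.7500 (V=26.2572). Price 24.8254; hedge Δ=0.6264, bond B=9.1652.
Self-financing check: at every node Δ·S+B equals the discounted successor values.

(0,0): Delta=0.6264 Bond=9.1652
(1,0): Delta=-0.7388 Bond=43.0649
(1,1): Delta=0.8870 Bond=2.6889
V0=24.8254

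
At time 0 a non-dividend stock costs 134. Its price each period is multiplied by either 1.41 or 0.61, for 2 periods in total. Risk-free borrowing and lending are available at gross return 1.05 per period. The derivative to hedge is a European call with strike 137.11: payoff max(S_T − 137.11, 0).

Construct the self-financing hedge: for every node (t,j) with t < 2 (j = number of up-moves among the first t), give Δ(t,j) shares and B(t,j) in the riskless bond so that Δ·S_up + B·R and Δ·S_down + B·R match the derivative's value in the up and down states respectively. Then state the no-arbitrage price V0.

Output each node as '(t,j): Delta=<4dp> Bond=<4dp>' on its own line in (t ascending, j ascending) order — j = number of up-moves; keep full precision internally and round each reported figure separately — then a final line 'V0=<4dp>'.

Under the risk-neutral measure, an up-move has probability p* = (R−d)/(u−d) = 0.5500 and values discount at R = 1.05.
Terminal payoffs: V(2,0)=0.0000, V(2,1)=0.0000, V(2,2)=129.2954
(1,0): S=81.7400. Δ = (V_up−V_dn)/(S_up−S_dn) = (0.0000−0.0000)/(115.2534−49.8614) = 0.0000. V = [p*·0.0000 + (1−p*)·0.0000]/1.05 = 0.0000. B = V − Δ·S = 0.0000.
(1,1): S=188.9400. Δ = (V_up−V_dn)/(S_up−S_dn) = (129.2954−0.0000)/(266.4054−115.2534) = 0.8554. V = [p*·129.2954 + (1−p*)·0.0000]/1.05 = 67.7262. B = V − Δ·S = -93.8931.
(0,0): S=134.0000. Δ = (V_up−V_dn)/(S_up−S_dn) = (67.7262−0.0000)/(188.9400−81.7400) = 0.6318. V = [p*·67.7262 + (1−p*)·0.0000]/1.05 = 35.4756. B = V − Δ·S = -49.1821.
Self-financing check: at every node Δ·S+B equals the discounted successor values.

(0,0): Delta=0.6318 Bond=-49.1821
(1,0): Delta=0.0000 Bond=0.0000
(1,1): Delta=0.8554 Bond=-93.8931
V0=35.4756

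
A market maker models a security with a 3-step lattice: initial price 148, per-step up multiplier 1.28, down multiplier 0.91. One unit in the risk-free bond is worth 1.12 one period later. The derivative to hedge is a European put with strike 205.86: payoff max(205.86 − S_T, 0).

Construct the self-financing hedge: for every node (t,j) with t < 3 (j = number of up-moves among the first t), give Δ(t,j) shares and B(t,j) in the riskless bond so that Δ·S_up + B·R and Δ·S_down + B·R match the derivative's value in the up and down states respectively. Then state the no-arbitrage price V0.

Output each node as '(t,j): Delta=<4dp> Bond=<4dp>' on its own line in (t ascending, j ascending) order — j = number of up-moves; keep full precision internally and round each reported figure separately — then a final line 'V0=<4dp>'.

(0,0): Delta=-0.4735 Bond=86.6083
(1,0): Delta=-0.8495 Bond=147.6411
(1,1): Delta=-0.2698 Bond=58.4186
(2,0): Delta=-1.0000 Bond=183.8036
(2,1): Delta=-0.7680 Bond=151.3042
(2,2): Delta=0.0000 Bond=0.0000
V0=16.5310

No-arbitrage ⇒ martingale measure with p* = (R−d)/(u−d) = 0.5676.
Terminal payoffs: V(3,0)=94.3315, V(3,1)=48.9847, V(3,2)=0.0000, V(3,3)=0.0000
  t=2,j=0: stock 122.5588 → up 156.8753 (V=48.9847), down 111.5285 (V=94.3315). Price 61.2448; hedge Δ=-1.0000, bond B=183.8036.
  t=2,j=1: stock 172.3904 → up 220.6597 (V=0.0000), down 156.8753 (V=48.9847). Price 18.9130; hedge Δ=-0.7680, bond B=151.3042.
  t=2,j=2: stock 242.4832 → up 310.3785 (V=0.0000), down 220.6597 (V=0.0000). Price 0.0000; hedge Δ=0.0000, bond B=0.0000.
  t=1,j=0: stock 134.6800 → up 172.3904 (V=18.9130), down 122.5588 (V=61.2448). Price 33.2309; hedge Δ=-0.8495, bond B=147.6411.
  t=1,j=1: stock 189.4400 → up 242.4832 (V=0.0000), down 172.3904 (V=18.9130). Price 7.3023; hedge Δ=-0.2698, bond B=58.4186.
  t=0,j=0: stock 148.0000 → up 189.4400 (V=7.3023), down 134.6800 (V=33.2309). Price 16.5310; hedge Δ=-0.4735, bond B=86.6083.
Root portfolio cost Δ·148+B reproduces V0=16.5310.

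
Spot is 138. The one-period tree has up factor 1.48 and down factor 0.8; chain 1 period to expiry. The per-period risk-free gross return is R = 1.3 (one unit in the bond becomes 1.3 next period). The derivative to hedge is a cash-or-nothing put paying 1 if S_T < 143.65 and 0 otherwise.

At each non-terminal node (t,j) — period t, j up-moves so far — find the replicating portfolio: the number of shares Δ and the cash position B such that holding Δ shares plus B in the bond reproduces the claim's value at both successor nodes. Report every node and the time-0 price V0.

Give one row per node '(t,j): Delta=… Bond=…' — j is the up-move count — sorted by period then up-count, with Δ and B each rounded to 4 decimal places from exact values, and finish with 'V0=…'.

(0,0): Delta=-0.0107 Bond=1.6742
V0=0.2036

Since d<R<u, set p* = (R−d)/(u−d) = 0.7353; price each node as the discounted p*-expectation of its children.
Terminal payoffs: V(1,0)=1.0000, V(1,1)=0.0000
  t=0,j=0: stock 138.0000 → up 204.2400 (V=0.0000), down 110.4000 (V=1.0000). Price 0.2036; hedge Δ=-0.0107, bond B=1.6742.
The time-0 hedge costs 0.2036, which is the no-arbitrage price.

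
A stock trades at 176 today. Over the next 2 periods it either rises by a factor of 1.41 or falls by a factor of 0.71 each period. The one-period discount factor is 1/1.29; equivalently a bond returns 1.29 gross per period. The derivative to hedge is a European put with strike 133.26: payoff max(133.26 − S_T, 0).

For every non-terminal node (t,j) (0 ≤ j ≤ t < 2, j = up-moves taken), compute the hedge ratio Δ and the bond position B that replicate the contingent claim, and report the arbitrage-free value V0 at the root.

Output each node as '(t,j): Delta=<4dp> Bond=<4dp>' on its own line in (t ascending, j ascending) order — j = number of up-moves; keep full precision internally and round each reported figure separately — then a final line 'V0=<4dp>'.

Since d<R<u, set p* = (R−d)/(u−d) = 0.8286; price each node as the discounted p*-expectation of its children.
Terminal payoffs: V(2,0)=44.5384, V(2,1)=0.0000, V(2,2)=0.0000
(1,0): S=124.9600. Δ = (V_up−V_dn)/(S_up−S_dn) = (0.0000−44.5384)/(176.1936−88.7216) = -0.5092. V = [p*·0.0000 + (1−p*)·44.5384]/1.29 = 5.9187. B = V − Δ·S = 69.5450.
(1,1): S=248.1600. Δ = (V_up−V_dn)/(S_up−S_dn) = (0.0000−0.0000)/(349.9056−176.1936) = 0.0000. V = [p*·0.0000 + (1−p*)·0.0000]/1.29 = 0.0000. B = V − Δ·S = 0.0000.
(0,0): S=176.0000. Δ = (V_up−V_dn)/(S_up−S_dn) = (0.0000−5.9187)/(248.1600−124.9600) = -0.0480. V = [p*·0.0000 + (1−p*)·5.9187]/1.29 = 0.7865. B = V − Δ·S = 9.2419.
The time-0 hedge costs 0.7865, which is the no-arbitrage price.

(0,0): Delta=-0.0480 Bond=9.2419
(1,0): Delta=-0.5092 Bond=69.5450
(1,1): Delta=0.0000 Bond=0.0000
V0=0.7865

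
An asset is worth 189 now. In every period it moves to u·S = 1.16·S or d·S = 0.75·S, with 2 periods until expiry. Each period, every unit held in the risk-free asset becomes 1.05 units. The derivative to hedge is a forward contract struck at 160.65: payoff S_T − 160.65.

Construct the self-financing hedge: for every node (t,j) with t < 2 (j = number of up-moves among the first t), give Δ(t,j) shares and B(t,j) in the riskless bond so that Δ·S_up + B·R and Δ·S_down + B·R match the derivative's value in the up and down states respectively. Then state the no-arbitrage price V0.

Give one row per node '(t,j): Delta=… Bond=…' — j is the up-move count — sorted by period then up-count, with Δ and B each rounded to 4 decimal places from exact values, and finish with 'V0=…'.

Risk-neutral probability p* = (R−d)/(u−d) = (1.05−0.75)/(1.16−0.75) = 0.7317.
Terminal payoffs: V(2,0)=-54.3375, V(2,1)=3.7800, V(2,2)=93.6684
Node (1,0) S=141.7500: V=(p*·3.7800+(1−p*)·-54.3375)/1.05=-11.2500; Δ=(3.7800−-54.3375)/(164.4300−106.3125)=1.0000; B=V−Δ·S=-153.0000
Node (1,1) S=219.2400: V=(p*·93.6684+(1−p*)·3.7800)/1.05=66.2400; Δ=(93.6684−3.7800)/(254.3184−164.4300)=1.0000; B=V−Δ·S=-153.0000
Node (0,0) S=189.0000: V=(p*·66.2400+(1−p*)·-11.2500)/1.05=43.2857; Δ=(66.2400−-11.2500)/(219.2400−141.7500)=1.0000; B=V−Δ·S=-145.7143
The time-0 hedge costs 43.2857, which is the no-arbitrage price.

(0,0): Delta=1.0000 Bond=-145.7143
(1,0): Delta=1.0000 Bond=-153.0000
(1,1): Delta=1.0000 Bond=-153.0000
V0=43.2857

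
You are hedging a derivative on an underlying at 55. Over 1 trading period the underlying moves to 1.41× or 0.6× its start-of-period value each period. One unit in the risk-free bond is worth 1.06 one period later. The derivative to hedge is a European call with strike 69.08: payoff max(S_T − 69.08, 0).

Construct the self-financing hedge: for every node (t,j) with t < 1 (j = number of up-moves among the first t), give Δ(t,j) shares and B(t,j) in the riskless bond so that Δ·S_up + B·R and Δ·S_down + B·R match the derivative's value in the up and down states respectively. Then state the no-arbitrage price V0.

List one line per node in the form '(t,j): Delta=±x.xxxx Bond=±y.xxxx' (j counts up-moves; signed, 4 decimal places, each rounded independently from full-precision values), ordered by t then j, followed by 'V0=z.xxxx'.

(0,0): Delta=0.1901 Bond=-5.9189
V0=4.5379

Under the risk-neutral measure, an up-move has probability p* = (R−d)/(u−d) = 0.5679 and values discount at R = 1.06.
Payoff layer (t=1): V(1,0)=0.0000, V(1,1)=8.4700
(0,0): S=55.0000. Δ = (V_up−V_dn)/(S_up−S_dn) = (8.4700−0.0000)/(77.5500−33.0000) = 0.1901. V = [p*·8.4700 + (1−p*)·0.0000]/1.06 = 4.5379. B = V − Δ·S = -5.9189.
Each (Δ,B) replicates both successor values, so the strategy is self-financing and V0 is arbitrage-free.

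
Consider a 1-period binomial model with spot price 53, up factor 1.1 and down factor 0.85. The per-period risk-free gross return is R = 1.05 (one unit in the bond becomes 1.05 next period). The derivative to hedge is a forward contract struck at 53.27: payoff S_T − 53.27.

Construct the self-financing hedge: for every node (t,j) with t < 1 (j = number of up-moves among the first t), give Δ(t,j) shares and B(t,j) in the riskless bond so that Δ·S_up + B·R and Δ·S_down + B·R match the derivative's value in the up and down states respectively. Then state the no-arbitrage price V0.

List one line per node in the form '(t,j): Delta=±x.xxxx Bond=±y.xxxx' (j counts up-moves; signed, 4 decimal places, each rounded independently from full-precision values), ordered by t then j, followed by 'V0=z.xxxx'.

(0,0): Delta=1.0000 Bond=-50.7333
V0=2.2667

Risk-neutral probability p* = (R−d)/(u−d) = (1.05−0.85)/(1.1−0.85) = 0.8000.
Payoff layer (t=1): V(1,0)=-8.2200, V(1,1)=5.0300
Node (0,0) S=53.0000: V=(p*·5.0300+(1−p*)·-8.2200)/1.05=2.2667; Δ=(5.0300−-8.2200)/(58.3000−45.0500)=1.0000; B=V−Δ·S=-50.7333
Root portfolio cost Δ·53+B reproduces V0=2.2667.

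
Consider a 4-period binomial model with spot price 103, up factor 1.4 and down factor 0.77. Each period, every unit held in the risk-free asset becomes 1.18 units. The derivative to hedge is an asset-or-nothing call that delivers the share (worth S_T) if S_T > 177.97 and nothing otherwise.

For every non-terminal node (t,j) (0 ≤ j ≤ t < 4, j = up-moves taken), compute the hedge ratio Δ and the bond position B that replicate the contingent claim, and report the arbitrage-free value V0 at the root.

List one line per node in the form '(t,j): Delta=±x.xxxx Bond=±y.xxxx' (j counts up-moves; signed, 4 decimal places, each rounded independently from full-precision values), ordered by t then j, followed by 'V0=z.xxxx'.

(0,0): Delta=1.3660 Bond=-60.8729
(1,0): Delta=1.3248 Bond=-68.5651
(1,1): Delta=1.3782 Bond=-73.5820
(2,0): Delta=0.0000 Bond=0.0000
(2,1): Delta=1.7158 Bond=-124.3201
(2,2): Delta=1.2785 Bond=-66.7084
(3,0): Delta=0.0000 Bond=0.0000
(3,1): Delta=0.0000 Bond=0.0000
(3,2): Delta=2.2222 Bond=-225.4137
(3,3): Delta=1.0000 Bond=0.0000
V0=79.8267

Risk-neutral probability p* = (R−d)/(u−d) = (1.18−0.77)/(1.4−0.77) = 0.6508.
Terminal payoffs: V(4,0)=0.0000, V(4,1)=0.0000, V(4,2)=0.0000, V(4,3)=217.6266, V(4,4)=395.6848
Node (3,0) S=47.0229: V=(p*·0.0000+(1−p*)·0.0000)/1.18=0.0000; Δ=(0.0000−0.0000)/(65.8321−36.2076)=0.0000; B=V−Δ·S=0.0000
Node (3,1) S=85.4962: V=(p*·0.0000+(1−p*)·0.0000)/1.18=0.0000; Δ=(0.0000−0.0000)/(119.6947−65.8321)=0.0000; B=V−Δ·S=0.0000
Node (3,2) S=155.4476: V=(p*·217.6266+(1−p*)·0.0000)/1.18=120.0255; Δ=(217.6266−0.0000)/(217.6266−119.6947)=2.2222; B=V−Δ·S=-225.4137
Node (3,3) S=282.6320: V=(p*·395.6848+(1−p*)·217.6266)/1.18=282.6320; Δ=(395.6848−217.6266)/(395.6848−217.6266)=1.0000; B=V−Δ·S=0.0000
Node (2,0) S=61.0687: V=(p*·0.0000+(1−p*)·0.0000)/1.18=0.0000; Δ=(0.0000−0.0000)/(85.4962−47.0229)=0.0000; B=V−Δ·S=0.0000
Node (2,1) S=111.0340: V=(p*·120.0255+(1−p*)·0.0000)/1.18=66.1964; Δ=(120.0255−0.0000)/(155.4476−85.4962)=1.7158; B=V−Δ·S=-124.3201
Node (2,2) S=201.8800: V=(p*·282.6320+(1−p*)·120.0255)/1.18=191.3973; Δ=(282.6320−120.0255)/(282.6320−155.4476)=1.2785; B=V−Δ·S=-66.7084
Node (1,0) S=79.3100: V=(p*·66.1964+(1−p*)·0.0000)/1.18=36.5087; Δ=(66.1964−0.0000)/(111.0340−61.0687)=1.3248; B=V−Δ·S=-68.5651
Node (1,1) S=144.2000: V=(p*·191.3973+(1−p*)·66.1964)/1.18=125.1494; Δ=(191.3973−66.1964)/(201.8800−111.0340)=1.3782; B=V−Δ·S=-73.5820
Node (0,0) S=103.0000: V=(p*·125.1494+(1−p*)·36.5087)/1.18=79.8267; Δ=(125.1494−36.5087)/(144.2000−79.3100)=1.3660; B=V−Δ·S=-60.8729
Root portfolio cost Δ·103+B reproduces V0=79.8267.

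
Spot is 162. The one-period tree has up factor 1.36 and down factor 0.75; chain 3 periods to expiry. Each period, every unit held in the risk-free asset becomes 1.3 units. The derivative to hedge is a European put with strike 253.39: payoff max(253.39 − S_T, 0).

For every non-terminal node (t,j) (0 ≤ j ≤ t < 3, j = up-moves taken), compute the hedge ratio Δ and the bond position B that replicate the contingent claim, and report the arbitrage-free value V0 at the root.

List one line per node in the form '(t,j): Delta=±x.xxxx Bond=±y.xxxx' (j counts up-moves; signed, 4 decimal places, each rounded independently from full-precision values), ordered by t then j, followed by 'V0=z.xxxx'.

(0,0): Delta=-0.2498 Bond=45.2199
(1,0): Delta=-1.0000 Bond=149.9349
(1,1): Delta=-0.2047 Bond=48.8423
(2,0): Delta=-1.0000 Bond=194.9154
(2,1): Delta=-1.0000 Bond=194.9154
(2,2): Delta=-0.1568 Bond=49.1583
V0=4.7520

The replicating-portfolio and risk-neutral prices coincide; use p* = (1.3−0.75)/(1.36−0.75) = 0.9016 for the latter.
Terminal payoffs: V(3,0)=185.0462, V(3,1)=129.4600, V(3,2)=28.6636, V(3,3)=0.0000
  t=2,j=0: stock 91.1250 → up 123.9300 (V=129.4600), down 68.3438 (V=185.0462). Price 103.7904; hedge Δ=-1.0000, bond B=194.9154.
  t=2,j=1: stock 165.2400 → up 224.7264 (V=28.6636), down 123.9300 (V=129.4600). Price 29.6754; hedge Δ=-1.0000, bond B=194.9154.
  t=2,j=2: stock 299.6352 → up 407.5039 (V=0.0000), down 224.7264 (V=28.6636). Price 2.1687; hedge Δ=-0.1568, bond B=49.1583.
  t=1,j=0: stock 121.5000 → up 165.2400 (V=29.6754), down 91.1250 (V=103.7904). Price 28.4349; hedge Δ=-1.0000, bond B=149.9349.
  t=1,j=1: stock 220.3200 → up 299.6352 (V=2.1687), down 165.2400 (V=29.6754). Price 3.7495; hedge Δ=-0.2047, bond B=48.8423.
  t=0,j=0: stock 162.0000 → up 220.3200 (V=3.7495), down 121.5000 (V=28.4349). Price 4.7520; hedge Δ=-0.2498, bond B=45.2199.
The time-0 hedge costs 4.7520, which is the no-arbitrage price.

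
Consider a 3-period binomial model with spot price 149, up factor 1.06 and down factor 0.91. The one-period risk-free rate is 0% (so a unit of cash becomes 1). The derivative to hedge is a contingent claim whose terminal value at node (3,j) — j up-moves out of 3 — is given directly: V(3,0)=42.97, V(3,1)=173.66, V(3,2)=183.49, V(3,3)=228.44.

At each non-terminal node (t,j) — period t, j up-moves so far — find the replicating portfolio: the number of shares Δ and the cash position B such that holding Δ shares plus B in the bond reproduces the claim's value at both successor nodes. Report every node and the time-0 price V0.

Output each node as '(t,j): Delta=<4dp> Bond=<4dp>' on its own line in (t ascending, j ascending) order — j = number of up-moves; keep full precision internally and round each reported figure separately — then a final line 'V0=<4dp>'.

Risk-neutral probability p* = (R−d)/(u−d) = (1−0.91)/(1.06−0.91) = 0.6000.
At expiry t=3: V(3,0)=42.9700, V(3,1)=173.6600, V(3,2)=183.4900, V(3,3)=228.4400
  t=2,j=0: stock 123.3869 → up 130.7901 (V=173.6600), down 112.2821 (V=42.9700). Price 121.3840; hedge Δ=7.0613, bond B=-749.8827.
  t=2,j=1: stock 143.7254 → up 152.3489 (V=183.4900), down 130.7901 (V=173.6600). Price 179.5580; hedge Δ=0.4560, bond B=114.0247.
  t=2,j=2: stock 167.4164 → up 177.4614 (V=228.4400), down 152.3489 (V=183.4900). Price 210.4600; hedge Δ=1.7899, bond B=-89.2067.
  t=1,j=0: stock 135.5900 → up 143.7254 (V=179.5580), down 123.3869 (V=121.3840). Price 156.2884; hedge Δ=2.8603, bond B=-231.5383.
  t=1,j=1: stock 157.9400 → up 167.4164 (V=210.4600), down 143.7254 (V=179.5580). Price 198.0992; hedge Δ=1.3044, bond B=-7.9141.
  t=0,j=0: stock 149.0000 → up 157.9400 (V=198.0992), down 135.5900 (V=156.2884). Price 181.3749; hedge Δ=1.8707, bond B=-97.3638.
Check: Δ(0,0)·S0 + B(0,0) = 181.3749 = V0.

(0,0): Delta=1.8707 Bond=-97.3638
(1,0): Delta=2.8603 Bond=-231.5383
(1,1): Delta=1.3044 Bond=-7.9141
(2,0): Delta=7.0613 Bond=-749.8827
(2,1): Delta=0.4560 Bond=114.0247
(2,2): Delta=1.7899 Bond=-89.2067
V0=181.3749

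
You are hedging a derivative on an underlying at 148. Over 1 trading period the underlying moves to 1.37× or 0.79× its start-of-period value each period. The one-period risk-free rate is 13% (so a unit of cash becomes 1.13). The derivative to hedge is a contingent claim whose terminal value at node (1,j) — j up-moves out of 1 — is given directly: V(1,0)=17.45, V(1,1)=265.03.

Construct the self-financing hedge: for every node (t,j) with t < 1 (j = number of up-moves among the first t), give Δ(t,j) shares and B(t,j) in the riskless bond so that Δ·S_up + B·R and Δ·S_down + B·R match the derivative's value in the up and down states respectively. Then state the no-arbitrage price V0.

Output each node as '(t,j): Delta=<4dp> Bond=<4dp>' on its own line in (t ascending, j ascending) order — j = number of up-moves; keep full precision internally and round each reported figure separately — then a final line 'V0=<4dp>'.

Risk-neutral probability p* = (R−d)/(u−d) = (1.13−0.79)/(1.37−0.79) = 0.5862.
Payoff layer (t=1): V(1,0)=17.4500, V(1,1)=265.0300
(0,0): S=148.0000. Δ = (V_up−V_dn)/(S_up−S_dn) = (265.0300−17.4500)/(202.7600−116.9200) = 2.8842. V = [p*·265.0300 + (1−p*)·17.4500]/1.13 = 143.8789. B = V − Δ·S = -282.9832.
Self-financing check: at every node Δ·S+B equals the discounted successor values.

(0,0): Delta=2.8842 Bond=-282.9832
V0=143.8789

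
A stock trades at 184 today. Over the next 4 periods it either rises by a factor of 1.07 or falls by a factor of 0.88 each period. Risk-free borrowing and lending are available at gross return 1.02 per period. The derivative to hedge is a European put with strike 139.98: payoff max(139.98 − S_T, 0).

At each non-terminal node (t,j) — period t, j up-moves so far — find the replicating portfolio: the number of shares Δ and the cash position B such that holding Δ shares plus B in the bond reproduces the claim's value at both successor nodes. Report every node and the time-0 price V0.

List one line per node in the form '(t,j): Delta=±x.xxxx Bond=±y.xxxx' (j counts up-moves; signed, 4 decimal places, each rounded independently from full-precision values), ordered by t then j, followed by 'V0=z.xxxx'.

Since d<R<u, set p* = (R−d)/(u−d) = 0.7368; price each node as the discounted p*-expectation of its children.
Terminal payoffs: V(4,0)=29.6361, V(4,1)=5.8118, V(4,2)=0.0000, V(4,3)=0.0000, V(4,4)=0.0000
Node (3,0) S=125.3908: V=(p*·5.8118+(1−p*)·29.6361)/1.02=11.8444; Δ=(5.8118−29.6361)/(134.1682−110.3439)=-1.0000; B=V−Δ·S=137.2353
Node (3,1) S=152.4639: V=(p*·0.0000+(1−p*)·5.8118)/1.02=1.4994; Δ=(0.0000−5.8118)/(163.1363−134.1682)=-0.2006; B=V−Δ·S=32.0878
Node (3,2) S=185.3822: V=(p*·0.0000+(1−p*)·0.0000)/1.02=0.0000; Δ=(0.0000−0.0000)/(198.3590−163.1363)=0.0000; B=V−Δ·S=0.0000
Node (3,3) S=225.4079: V=(p*·0.0000+(1−p*)·0.0000)/1.02=0.0000; Δ=(0.0000−0.0000)/(241.1865−198.3590)=0.0000; B=V−Δ·S=0.0000
Node (2,0) S=142.4896: V=(p*·1.4994+(1−p*)·11.8444)/1.02=4.1390; Δ=(1.4994−11.8444)/(152.4639−125.3908)=-0.3821; B=V−Δ·S=58.5865
Node (2,1) S=173.2544: V=(p*·0.0000+(1−p*)·1.4994)/1.02=0.3868; Δ=(0.0000−1.4994)/(185.3822−152.4639)=-0.0456; B=V−Δ·S=8.2786
Node (2,2) S=210.6616: V=(p*·0.0000+(1−p*)·0.0000)/1.02=0.0000; Δ=(0.0000−0.0000)/(225.4079−185.3822)=0.0000; B=V−Δ·S=0.0000
Node (1,0) S=161.9200: V=(p*·0.3868+(1−p*)·4.1390)/1.02=1.3473; Δ=(0.3868−4.1390)/(173.2544−142.4896)=-0.1220; B=V−Δ·S=21.0956
Node (1,1) S=196.8800: V=(p*·0.0000+(1−p*)·0.3868)/1.02=0.0998; Δ=(0.0000−0.3868)/(210.6616−173.2544)=-0.0103; B=V−Δ·S=2.1359
Node (0,0) S=184.0000: V=(p*·0.0998+(1−p*)·1.3473)/1.02=0.4197; Δ=(0.0998−1.3473)/(196.8800−161.9200)=-0.0357; B=V−Δ·S=6.9856
Self-financing check: at every node Δ·S+B equals the discounted successor values.

(0,0): Delta=-0.0357 Bond=6.9856
(1,0): Delta=-0.1220 Bond=21.0956
(1,1): Delta=-0.0103 Bond=2.1359
(2,0): Delta=-0.3821 Bond=58.5865
(2,1): Delta=-0.0456 Bond=8.2786
(2,2): Delta=0.0000 Bond=0.0000
(3,0): Delta=-1.0000 Bond=137.2353
(3,1): Delta=-0.2006 Bond=32.0878
(3,2): Delta=0.0000 Bond=0.0000
(3,3): Delta=0.0000 Bond=0.0000
V0=0.4197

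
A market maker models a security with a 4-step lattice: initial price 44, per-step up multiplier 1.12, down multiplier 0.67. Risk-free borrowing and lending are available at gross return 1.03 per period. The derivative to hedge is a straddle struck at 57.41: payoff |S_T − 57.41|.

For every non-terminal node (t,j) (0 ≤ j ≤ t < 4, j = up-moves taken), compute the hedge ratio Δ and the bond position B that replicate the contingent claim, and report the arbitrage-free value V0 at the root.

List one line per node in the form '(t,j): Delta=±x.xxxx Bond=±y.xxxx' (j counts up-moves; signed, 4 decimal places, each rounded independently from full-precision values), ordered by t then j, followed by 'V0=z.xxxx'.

Risk-neutral probability p* = (R−d)/(u−d) = (1.03−0.67)/(1.12−0.67) = 0.8000.
Terminal payoffs: V(4,0)=48.5435, V(4,1)=42.5884, V(4,2)=32.6336, V(4,3)=15.9927, V(4,4)=11.8249
(3,0): S=13.2336. Δ = (V_up−V_dn)/(S_up−S_dn) = (42.5884−48.5435)/(14.8216−8.8665) = -1.0000. V = [p*·42.5884 + (1−p*)·48.5435]/1.03 = 42.5043. B = V − Δ·S = 55.7379.
(3,1): S=22.1218. Δ = (V_up−V_dn)/(S_up−S_dn) = (32.6336−42.5884)/(24.7764−14.8216) = -1.0000. V = [p*·32.6336 + (1−p*)·42.5884]/1.03 = 33.6161. B = V − Δ·S = 55.7379.
(3,2): S=36.9797. Δ = (V_up−V_dn)/(S_up−S_dn) = (15.9927−32.6336)/(41.4173−24.7764) = -1.0000. V = [p*·15.9927 + (1−p*)·32.6336]/1.03 = 18.7582. B = V − Δ·S = 55.7379.
(3,3): S=61.8168. Δ = (V_up−V_dn)/(S_up−S_dn) = (11.8249−15.9927)/(69.2349−41.4173) = -0.1498. V = [p*·11.8249 + (1−p*)·15.9927]/1.03 = 12.2897. B = V − Δ·S = 21.5517.
(2,0): S=19.7516. Δ = (V_up−V_dn)/(S_up−S_dn) = (33.6161−42.5043)/(22.1218−13.2336) = -1.0000. V = [p*·33.6161 + (1−p*)·42.5043]/1.03 = 34.3628. B = V − Δ·S = 54.1144.
(2,1): S=33.0176. Δ = (V_up−V_dn)/(S_up−S_dn) = (18.7582−33.6161)/(36.9797−22.1218) = -1.0000. V = [p*·18.7582 + (1−p*)·33.6161]/1.03 = 21.0968. B = V − Δ·S = 54.1144.
(2,2): S=55.1936. Δ = (V_up−V_dn)/(S_up−S_dn) = (12.2897−18.7582)/(61.8168−36.9797) = -0.2604. V = [p*·12.2897 + (1−p*)·18.7582]/1.03 = 13.1878. B = V − Δ·S = 27.5620.
(1,0): S=29.4800. Δ = (V_up−V_dn)/(S_up−S_dn) = (21.0968−34.3628)/(33.0176−19.7516) = -1.0000. V = [p*·21.0968 + (1−p*)·34.3628]/1.03 = 23.0583. B = V − Δ·S = 52.5383.
(1,1): S=49.2800. Δ = (V_up−V_dn)/(S_up−S_dn) = (13.1878−21.0968)/(55.1936−33.0176) = -0.3566. V = [p*·13.1878 + (1−p*)·21.0968]/1.03 = 14.3394. B = V − Δ·S = 31.9151.
(0,0): S=44.0000. Δ = (V_up−V_dn)/(S_up−S_dn) = (14.3394−23.0583)/(49.2800−29.4800) = -0.4403. V = [p*·14.3394 + (1−p*)·23.0583]/1.03 = 15.6147. B = V − Δ·S = 34.9900.
Root portfolio cost Δ·44+B reproduces V0=15.6147.

(0,0): Delta=-0.4403 Bond=34.9900
(1,0): Delta=-1.0000 Bond=52.5383
(1,1): Delta=-0.3566 Bond=31.9151
(2,0): Delta=-1.0000 Bond=54.1144
(2,1): Delta=-1.0000 Bond=54.1144
(2,2): Delta=-0.2604 Bond=27.5620
(3,0): Delta=-1.0000 Bond=55.7379
(3,1): Delta=-1.0000 Bond=55.7379
(3,2): Delta=-1.0000 Bond=55.7379
(3,3): Delta=-0.1498 Bond=21.5517
V0=15.6147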